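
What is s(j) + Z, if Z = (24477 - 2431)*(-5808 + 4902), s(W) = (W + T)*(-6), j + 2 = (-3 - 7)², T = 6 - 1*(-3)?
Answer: -19974318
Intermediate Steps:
T = 9 (T = 6 + 3 = 9)
j = 98 (j = -2 + (-3 - 7)² = -2 + (-10)² = -2 + 100 = 98)
s(W) = -54 - 6*W (s(W) = (W + 9)*(-6) = (9 + W)*(-6) = -54 - 6*W)
Z = -19973676 (Z = 22046*(-906) = -19973676)
s(j) + Z = (-54 - 6*98) - 19973676 = (-54 - 588) - 19973676 = -642 - 19973676 = -19974318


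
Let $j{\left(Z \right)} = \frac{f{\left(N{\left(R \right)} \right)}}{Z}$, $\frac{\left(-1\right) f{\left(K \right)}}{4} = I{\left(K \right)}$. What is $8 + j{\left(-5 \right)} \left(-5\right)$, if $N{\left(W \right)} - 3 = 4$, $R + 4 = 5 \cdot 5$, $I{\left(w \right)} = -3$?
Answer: $20$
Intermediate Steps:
$R = 21$ ($R = -4 + 5 \cdot 5 = -4 + 25 = 21$)
$N{\left(W \right)} = 7$ ($N{\left(W \right)} = 3 + 4 = 7$)
$f{\left(K \right)} = 12$ ($f{\left(K \right)} = \left(-4\right) \left(-3\right) = 12$)
$j{\left(Z \right)} = \frac{12}{Z}$
$8 + j{\left(-5 \right)} \left(-5\right) = 8 + \frac{12}{-5} \left(-5\right) = 8 + 12 \left(- \frac{1}{5}\right) \left(-5\right) = 8 - -12 = 8 + 12 = 20$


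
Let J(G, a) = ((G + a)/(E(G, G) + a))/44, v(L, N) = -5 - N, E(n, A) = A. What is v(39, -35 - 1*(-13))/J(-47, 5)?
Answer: 748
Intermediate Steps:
J(G, a) = 1/44 (J(G, a) = ((G + a)/(G + a))/44 = 1*(1/44) = 1/44)
v(39, -35 - 1*(-13))/J(-47, 5) = (-5 - (-35 - 1*(-13)))/(1/44) = (-5 - (-35 + 13))*44 = (-5 - 1*(-22))*44 = (-5 + 22)*44 = 17*44 = 748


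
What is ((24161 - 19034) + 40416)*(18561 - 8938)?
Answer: 438260289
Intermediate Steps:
((24161 - 19034) + 40416)*(18561 - 8938) = (5127 + 40416)*9623 = 45543*9623 = 438260289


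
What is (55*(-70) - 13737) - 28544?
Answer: -46131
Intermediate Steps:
(55*(-70) - 13737) - 28544 = (-3850 - 13737) - 28544 = -17587 - 28544 = -46131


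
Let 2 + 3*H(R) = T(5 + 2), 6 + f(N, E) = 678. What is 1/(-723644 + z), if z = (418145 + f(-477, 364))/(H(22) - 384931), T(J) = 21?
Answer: -1154774/835646532907 ≈ -1.3819e-6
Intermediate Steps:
f(N, E) = 672 (f(N, E) = -6 + 678 = 672)
H(R) = 19/3 (H(R) = -⅔ + (⅓)*21 = -⅔ + 7 = 19/3)
z = -1256451/1154774 (z = (418145 + 672)/(19/3 - 384931) = 418817/(-1154774/3) = 418817*(-3/1154774) = -1256451/1154774 ≈ -1.0880)
1/(-723644 + z) = 1/(-723644 - 1256451/1154774) = 1/(-835646532907/1154774) = -1154774/835646532907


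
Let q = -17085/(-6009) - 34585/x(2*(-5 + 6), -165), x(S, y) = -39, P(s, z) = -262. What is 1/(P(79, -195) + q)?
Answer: 78117/49029206 ≈ 0.0015933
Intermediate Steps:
q = 69495860/78117 (q = -17085/(-6009) - 34585/(-39) = -17085*(-1/6009) - 34585*(-1/39) = 5695/2003 + 34585/39 = 69495860/78117 ≈ 889.64)
1/(P(79, -195) + q) = 1/(-262 + 69495860/78117) = 1/(49029206/78117) = 78117/49029206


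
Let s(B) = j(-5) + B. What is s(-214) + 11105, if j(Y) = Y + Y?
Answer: 10881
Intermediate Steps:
j(Y) = 2*Y
s(B) = -10 + B (s(B) = 2*(-5) + B = -10 + B)
s(-214) + 11105 = (-10 - 214) + 11105 = -224 + 11105 = 10881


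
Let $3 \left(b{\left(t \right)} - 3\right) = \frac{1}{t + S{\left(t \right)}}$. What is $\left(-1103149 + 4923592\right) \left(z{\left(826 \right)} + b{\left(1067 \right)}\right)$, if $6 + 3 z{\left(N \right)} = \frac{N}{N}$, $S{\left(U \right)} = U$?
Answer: $\frac{988337027}{194} \approx 5.0945 \cdot 10^{6}$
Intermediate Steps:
$z{\left(N \right)} = - \frac{5}{3}$ ($z{\left(N \right)} = -2 + \frac{N \frac{1}{N}}{3} = -2 + \frac{1}{3} \cdot 1 = -2 + \frac{1}{3} = - \frac{5}{3}$)
$b{\left(t \right)} = 3 + \frac{1}{6 t}$ ($b{\left(t \right)} = 3 + \frac{1}{3 \left(t + t\right)} = 3 + \frac{1}{3 \cdot 2 t} = 3 + \frac{\frac{1}{2} \frac{1}{t}}{3} = 3 + \frac{1}{6 t}$)
$\left(-1103149 + 4923592\right) \left(z{\left(826 \right)} + b{\left(1067 \right)}\right) = \left(-1103149 + 4923592\right) \left(- \frac{5}{3} + \left(3 + \frac{1}{6 \cdot 1067}\right)\right) = 3820443 \left(- \frac{5}{3} + \left(3 + \frac{1}{6} \cdot \frac{1}{1067}\right)\right) = 3820443 \left(- \frac{5}{3} + \left(3 + \frac{1}{6402}\right)\right) = 3820443 \left(- \frac{5}{3} + \frac{19207}{6402}\right) = 3820443 \cdot \frac{8537}{6402} = \frac{988337027}{194}$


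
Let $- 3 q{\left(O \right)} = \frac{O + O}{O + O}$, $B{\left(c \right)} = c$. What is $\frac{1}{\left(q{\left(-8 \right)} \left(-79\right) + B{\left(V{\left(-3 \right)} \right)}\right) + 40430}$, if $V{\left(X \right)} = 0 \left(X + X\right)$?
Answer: $\frac{3}{121369} \approx 2.4718 \cdot 10^{-5}$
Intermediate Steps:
$V{\left(X \right)} = 0$ ($V{\left(X \right)} = 0 \cdot 2 X = 0$)
$q{\left(O \right)} = - \frac{1}{3}$ ($q{\left(O \right)} = - \frac{\left(O + O\right) \frac{1}{O + O}}{3} = - \frac{2 O \frac{1}{2 O}}{3} = \left(- \frac{1}{3}\right) 1 = - \frac{1}{3}$)
$\frac{1}{\left(q{\left(-8 \right)} \left(-79\right) + B{\left(V{\left(-3 \right)} \right)}\right) + 40430} = \frac{1}{\left(\left(- \frac{1}{3}\right) \left(-79\right) + 0\right) + 40430} = \frac{1}{\left(\frac{79}{3} + 0\right) + 40430} = \frac{1}{\frac{79}{3} + 40430} = \frac{1}{\frac{121369}{3}} = \frac{3}{121369}$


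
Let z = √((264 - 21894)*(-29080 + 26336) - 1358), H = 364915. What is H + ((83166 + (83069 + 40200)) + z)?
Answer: 571350 + √59351362 ≈ 5.7905e+5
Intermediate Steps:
z = √59351362 (z = √(-21630*(-2744) - 1358) = √(59352720 - 1358) = √59351362 ≈ 7704.0)
H + ((83166 + (83069 + 40200)) + z) = 364915 + ((83166 + (83069 + 40200)) + √59351362) = 364915 + ((83166 + 123269) + √59351362) = 364915 + (206435 + √59351362) = 571350 + √59351362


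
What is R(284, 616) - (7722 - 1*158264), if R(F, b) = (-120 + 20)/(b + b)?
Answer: 46366911/308 ≈ 1.5054e+5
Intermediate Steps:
R(F, b) = -50/b (R(F, b) = -100*1/(2*b) = -50/b)
R(284, 616) - (7722 - 1*158264) = -50/616 - (7722 - 1*158264) = -50*1/616 - (7722 - 158264) = -25/308 - 1*(-150542) = -25/308 + 150542 = 46366911/308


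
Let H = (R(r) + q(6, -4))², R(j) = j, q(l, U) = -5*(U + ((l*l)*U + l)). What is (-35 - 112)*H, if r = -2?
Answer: -73685808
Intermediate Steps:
q(l, U) = -5*U - 5*l - 5*U*l² (q(l, U) = -5*(U + (l²*U + l)) = -5*(U + (U*l² + l)) = -5*(U + (l + U*l²)) = -5*(U + l + U*l²) = -5*U - 5*l - 5*U*l²)
H = 501264 (H = (-2 + (-5*(-4) - 5*6 - 5*(-4)*6²))² = (-2 + (20 - 30 - 5*(-4)*36))² = (-2 + (20 - 30 + 720))² = (-2 + 710)² = 708² = 501264)
(-35 - 112)*H = (-35 - 112)*501264 = -147*501264 = -73685808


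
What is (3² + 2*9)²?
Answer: 729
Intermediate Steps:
(3² + 2*9)² = (9 + 18)² = 27² = 729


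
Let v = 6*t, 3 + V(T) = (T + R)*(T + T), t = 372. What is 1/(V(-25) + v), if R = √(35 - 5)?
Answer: 3479/12028441 + 50*√30/12028441 ≈ 0.00031200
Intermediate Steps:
R = √30 ≈ 5.4772
V(T) = -3 + 2*T*(T + √30) (V(T) = -3 + (T + √30)*(T + T) = -3 + (T + √30)*(2*T) = -3 + 2*T*(T + √30))
v = 2232 (v = 6*372 = 2232)
1/(V(-25) + v) = 1/((-3 + 2*(-25)² + 2*(-25)*√30) + 2232) = 1/((-3 + 2*625 - 50*√30) + 2232) = 1/((-3 + 1250 - 50*√30) + 2232) = 1/((1247 - 50*√30) + 2232) = 1/(3479 - 50*√30)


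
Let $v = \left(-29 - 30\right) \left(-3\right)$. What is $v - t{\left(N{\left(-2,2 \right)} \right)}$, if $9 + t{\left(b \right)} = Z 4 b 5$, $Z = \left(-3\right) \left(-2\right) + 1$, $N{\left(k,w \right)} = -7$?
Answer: $1166$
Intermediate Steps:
$v = 177$ ($v = \left(-59\right) \left(-3\right) = 177$)
$Z = 7$ ($Z = 6 + 1 = 7$)
$t{\left(b \right)} = -9 + 140 b$ ($t{\left(b \right)} = -9 + 7 \cdot 4 b 5 = -9 + 28 b 5 = -9 + 140 b$)
$v - t{\left(N{\left(-2,2 \right)} \right)} = 177 - \left(-9 + 140 \left(-7\right)\right) = 177 - \left(-9 - 980\right) = 177 - -989 = 177 + 989 = 1166$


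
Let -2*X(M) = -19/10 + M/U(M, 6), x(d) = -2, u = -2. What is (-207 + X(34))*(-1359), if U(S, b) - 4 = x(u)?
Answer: 5831469/20 ≈ 2.9157e+5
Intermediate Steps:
U(S, b) = 2 (U(S, b) = 4 - 2 = 2)
X(M) = 19/20 - M/4 (X(M) = -(-19/10 + M/2)/2 = 19/20 - M/4)
(-207 + X(34))*(-1359) = (-207 + (19/20 - 1/4*34))*(-1359) = (-207 + (19/20 - 17/2))*(-1359) = (-207 - 151/20)*(-1359) = -4291/20*(-1359) = 5831469/20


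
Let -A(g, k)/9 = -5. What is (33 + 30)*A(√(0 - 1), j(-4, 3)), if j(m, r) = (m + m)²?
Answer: 2835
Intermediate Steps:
j(m, r) = 4*m² (j(m, r) = (2*m)² = 4*m²)
A(g, k) = 45 (A(g, k) = -9*(-5) = 45)
(33 + 30)*A(√(0 - 1), j(-4, 3)) = (33 + 30)*45 = 63*45 = 2835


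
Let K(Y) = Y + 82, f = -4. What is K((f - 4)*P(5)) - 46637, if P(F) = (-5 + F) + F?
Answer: -46595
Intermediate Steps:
P(F) = -5 + 2*F
K(Y) = 82 + Y
K((f - 4)*P(5)) - 46637 = (82 + (-4 - 4)*(-5 + 2*5)) - 46637 = (82 - 8*(-5 + 10)) - 46637 = (82 - 8*5) - 46637 = (82 - 40) - 46637 = 42 - 46637 = -46595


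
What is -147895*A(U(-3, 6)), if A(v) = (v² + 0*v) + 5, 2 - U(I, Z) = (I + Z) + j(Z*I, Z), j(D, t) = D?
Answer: -43481130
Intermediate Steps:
U(I, Z) = 2 - I - Z - I*Z (U(I, Z) = 2 - ((I + Z) + Z*I) = 2 - ((I + Z) + I*Z) = 2 - (I + Z + I*Z) = 2 + (-I - Z - I*Z) = 2 - I - Z - I*Z)
A(v) = 5 + v² (A(v) = (v² + 0) + 5 = v² + 5 = 5 + v²)
-147895*A(U(-3, 6)) = -147895*(5 + (2 - 1*(-3) - 1*6 - 1*(-3)*6)²) = -147895*(5 + (2 + 3 - 6 + 18)²) = -147895*(5 + 17²) = -147895*(5 + 289) = -147895*294 = -43481130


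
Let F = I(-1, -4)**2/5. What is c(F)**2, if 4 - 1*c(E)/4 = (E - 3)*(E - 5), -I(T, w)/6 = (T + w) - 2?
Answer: 148002893934736/625 ≈ 2.3680e+11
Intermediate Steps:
I(T, w) = 12 - 6*T - 6*w (I(T, w) = -6*((T + w) - 2) = -6*(-2 + T + w) = 12 - 6*T - 6*w)
F = 1764/5 (F = (12 - 6*(-1) - 6*(-4))**2/5 = (12 + 6 + 24)**2*(1/5) = 42**2*(1/5) = 1764*(1/5) = 1764/5 ≈ 352.80)
c(E) = 16 - 4*(-5 + E)*(-3 + E) (c(E) = 16 - 4*(E - 3)*(E - 5) = 16 - 4*(-3 + E)*(-5 + E) = 16 - 4*(-5 + E)*(-3 + E))
c(F)**2 = (-44 - 4*(1764/5)**2 + 32*(1764/5))**2 = (-44 - 4*3111696/25 + 56448/5)**2 = (-44 - 12446784/25 + 56448/5)**2 = (-12165644/25)**2 = 148002893934736/625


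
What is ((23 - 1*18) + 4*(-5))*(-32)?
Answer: 480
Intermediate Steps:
((23 - 1*18) + 4*(-5))*(-32) = ((23 - 18) - 20)*(-32) = (5 - 20)*(-32) = -15*(-32) = 480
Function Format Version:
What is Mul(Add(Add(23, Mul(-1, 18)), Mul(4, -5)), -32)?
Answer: 480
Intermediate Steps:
Mul(Add(Add(23, Mul(-1, 18)), Mul(4, -5)), -32) = Mul(Add(Add(23, -18), -20), -32) = Mul(Add(5, -20), -32) = Mul(-15, -32) = 480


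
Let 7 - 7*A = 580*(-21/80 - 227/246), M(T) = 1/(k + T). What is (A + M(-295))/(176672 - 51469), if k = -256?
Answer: 14481329/18276209364 ≈ 0.00079236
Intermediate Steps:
M(T) = 1/(-256 + T)
A = 341671/3444 (A = 1 - 580*(-21/80 - 227/246)/7 = 1 - 580*(-11663)/(7*9840) = 1 - ⅐*(-338227/492) = 1 + 338227/3444 = 341671/3444 ≈ 99.208)
(A + M(-295))/(176672 - 51469) = (341671/3444 + 1/(-256 - 295))/(176672 - 51469) = (341671/3444 + 1/(-551))/125203 = (341671/3444 - 1/551)*(1/125203) = (188257277/1897644)*(1/125203) = 14481329/18276209364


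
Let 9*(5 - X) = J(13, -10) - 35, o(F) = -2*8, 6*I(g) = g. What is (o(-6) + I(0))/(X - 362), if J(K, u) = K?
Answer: 144/3191 ≈ 0.045127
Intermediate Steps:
I(g) = g/6
o(F) = -16
X = 67/9 (X = 5 - (13 - 35)/9 = 5 - 1/9*(-22) = 5 + 22/9 = 67/9 ≈ 7.4444)
(o(-6) + I(0))/(X - 362) = (-16 + (1/6)*0)/(67/9 - 362) = (-16 + 0)/(-3191/9) = -16*(-9/3191) = 144/3191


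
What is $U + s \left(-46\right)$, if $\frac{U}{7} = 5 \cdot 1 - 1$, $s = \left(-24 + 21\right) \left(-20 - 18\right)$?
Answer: $-5216$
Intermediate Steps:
$s = 114$ ($s = \left(-3\right) \left(-38\right) = 114$)
$U = 28$ ($U = 7 \left(5 \cdot 1 - 1\right) = 7 \left(5 - 1\right) = 7 \cdot 4 = 28$)
$U + s \left(-46\right) = 28 + 114 \left(-46\right) = 28 - 5244 = -5216$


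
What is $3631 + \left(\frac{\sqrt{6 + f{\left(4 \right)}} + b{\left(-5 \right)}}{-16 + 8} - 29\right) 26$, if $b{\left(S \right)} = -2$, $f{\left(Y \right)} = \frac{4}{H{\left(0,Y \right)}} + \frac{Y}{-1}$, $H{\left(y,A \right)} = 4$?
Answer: $\frac{5767}{2} - \frac{13 \sqrt{3}}{4} \approx 2877.9$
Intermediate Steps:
$f{\left(Y \right)} = 1 - Y$ ($f{\left(Y \right)} = \frac{4}{4} + \frac{Y}{-1} = 4 \cdot \frac{1}{4} + Y \left(-1\right) = 1 - Y$)
$3631 + \left(\frac{\sqrt{6 + f{\left(4 \right)}} + b{\left(-5 \right)}}{-16 + 8} - 29\right) 26 = 3631 + \left(\frac{\sqrt{6 + \left(1 - 4\right)} - 2}{-16 + 8} - 29\right) 26 = 3631 + \left(\frac{\sqrt{6 + \left(1 - 4\right)} - 2}{-8} - 29\right) 26 = 3631 + \left(\left(\sqrt{6 - 3} - 2\right) \left(- \frac{1}{8}\right) - 29\right) 26 = 3631 + \left(\left(\sqrt{3} - 2\right) \left(- \frac{1}{8}\right) - 29\right) 26 = 3631 + \left(\left(-2 + \sqrt{3}\right) \left(- \frac{1}{8}\right) - 29\right) 26 = 3631 + \left(\left(\frac{1}{4} - \frac{\sqrt{3}}{8}\right) - 29\right) 26 = 3631 + \left(- \frac{115}{4} - \frac{\sqrt{3}}{8}\right) 26 = 3631 - \left(\frac{1495}{2} + \frac{13 \sqrt{3}}{4}\right) = \frac{5767}{2} - \frac{13 \sqrt{3}}{4}$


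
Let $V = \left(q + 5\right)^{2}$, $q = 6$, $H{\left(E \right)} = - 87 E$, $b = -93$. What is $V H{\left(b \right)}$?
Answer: $979011$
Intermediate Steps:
$V = 121$ ($V = \left(6 + 5\right)^{2} = 11^{2} = 121$)
$V H{\left(b \right)} = 121 \left(\left(-87\right) \left(-93\right)\right) = 121 \cdot 8091 = 979011$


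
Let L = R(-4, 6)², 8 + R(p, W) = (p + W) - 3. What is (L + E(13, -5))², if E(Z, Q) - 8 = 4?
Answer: 8649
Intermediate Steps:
R(p, W) = -11 + W + p (R(p, W) = -8 + ((p + W) - 3) = -8 + ((W + p) - 3) = -8 + (-3 + W + p) = -11 + W + p)
E(Z, Q) = 12 (E(Z, Q) = 8 + 4 = 12)
L = 81 (L = (-11 + 6 - 4)² = (-9)² = 81)
(L + E(13, -5))² = (81 + 12)² = 93² = 8649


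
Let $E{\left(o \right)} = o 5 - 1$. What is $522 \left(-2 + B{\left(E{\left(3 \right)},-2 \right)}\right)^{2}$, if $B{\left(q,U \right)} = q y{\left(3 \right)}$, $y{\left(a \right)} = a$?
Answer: $835200$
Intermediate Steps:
$E{\left(o \right)} = -1 + 5 o$ ($E{\left(o \right)} = 5 o - 1 = -1 + 5 o$)
$B{\left(q,U \right)} = 3 q$ ($B{\left(q,U \right)} = q 3 = 3 q$)
$522 \left(-2 + B{\left(E{\left(3 \right)},-2 \right)}\right)^{2} = 522 \left(-2 + 3 \left(-1 + 5 \cdot 3\right)\right)^{2} = 522 \left(-2 + 3 \left(-1 + 15\right)\right)^{2} = 522 \left(-2 + 3 \cdot 14\right)^{2} = 522 \left(-2 + 42\right)^{2} = 522 \cdot 40^{2} = 522 \cdot 1600 = 835200$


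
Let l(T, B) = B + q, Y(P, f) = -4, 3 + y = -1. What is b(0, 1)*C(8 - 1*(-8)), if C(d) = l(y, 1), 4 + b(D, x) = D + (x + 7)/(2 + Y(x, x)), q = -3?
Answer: 16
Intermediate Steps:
y = -4 (y = -3 - 1 = -4)
b(D, x) = -15/2 + D - x/2 (b(D, x) = -4 + (D + (x + 7)/(2 - 4)) = -4 + (D + (7 + x)/(-2)) = -4 + (D + (7 + x)*(-1/2)) = -4 + (D + (-7/2 - x/2)) = -4 + (-7/2 + D - x/2) = -15/2 + D - x/2)
l(T, B) = -3 + B (l(T, B) = B - 3 = -3 + B)
C(d) = -2 (C(d) = -3 + 1 = -2)
b(0, 1)*C(8 - 1*(-8)) = (-15/2 + 0 - 1/2*1)*(-2) = (-15/2 + 0 - 1/2)*(-2) = -8*(-2) = 16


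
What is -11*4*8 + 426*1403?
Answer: 597326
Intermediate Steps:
-11*4*8 + 426*1403 = -44*8 + 597678 = -352 + 597678 = 597326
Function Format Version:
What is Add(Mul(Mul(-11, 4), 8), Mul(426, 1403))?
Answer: 597326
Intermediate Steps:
Add(Mul(Mul(-11, 4), 8), Mul(426, 1403)) = Add(Mul(-44, 8), 597678) = Add(-352, 597678) = 597326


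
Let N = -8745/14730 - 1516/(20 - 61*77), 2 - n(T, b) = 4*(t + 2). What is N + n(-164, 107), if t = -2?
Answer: 7947649/4592814 ≈ 1.7305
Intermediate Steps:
n(T, b) = 2 (n(T, b) = 2 - 4*(-2 + 2) = 2 - 4*0 = 2 - 1*0 = 2 + 0 = 2)
N = -1237979/4592814 (N = -8745*1/14730 - 1516/(20 - 4697) = -583/982 - 1516/(-4677) = -583/982 - 1516*(-1/4677) = -583/982 + 1516/4677 = -1237979/4592814 ≈ -0.26955)
N + n(-164, 107) = -1237979/4592814 + 2 = 7947649/4592814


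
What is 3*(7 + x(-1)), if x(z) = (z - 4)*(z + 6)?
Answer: -54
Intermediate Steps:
x(z) = (-4 + z)*(6 + z)
3*(7 + x(-1)) = 3*(7 + (-24 + (-1)**2 + 2*(-1))) = 3*(7 + (-24 + 1 - 2)) = 3*(7 - 25) = 3*(-18) = -54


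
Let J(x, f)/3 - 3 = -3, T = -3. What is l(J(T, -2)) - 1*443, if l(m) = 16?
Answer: -427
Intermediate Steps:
J(x, f) = 0 (J(x, f) = 9 + 3*(-3) = 9 - 9 = 0)
l(J(T, -2)) - 1*443 = 16 - 1*443 = 16 - 443 = -427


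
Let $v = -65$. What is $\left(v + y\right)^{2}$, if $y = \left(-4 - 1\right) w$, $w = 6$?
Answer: $9025$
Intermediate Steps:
$y = -30$ ($y = \left(-4 - 1\right) 6 = \left(-5\right) 6 = -30$)
$\left(v + y\right)^{2} = \left(-65 - 30\right)^{2} = \left(-95\right)^{2} = 9025$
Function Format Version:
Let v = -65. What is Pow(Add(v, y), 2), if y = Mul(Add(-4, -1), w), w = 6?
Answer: 9025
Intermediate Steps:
y = -30 (y = Mul(Add(-4, -1), 6) = Mul(-5, 6) = -30)
Pow(Add(v, y), 2) = Pow(Add(-65, -30), 2) = Pow(-95, 2) = 9025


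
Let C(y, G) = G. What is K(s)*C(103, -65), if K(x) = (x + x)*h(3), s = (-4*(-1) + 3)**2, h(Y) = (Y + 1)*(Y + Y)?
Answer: -152880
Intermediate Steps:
h(Y) = 2*Y*(1 + Y) (h(Y) = (1 + Y)*(2*Y) = 2*Y*(1 + Y))
s = 49 (s = (4 + 3)**2 = 7**2 = 49)
K(x) = 48*x (K(x) = (x + x)*(2*3*(1 + 3)) = (2*x)*(2*3*4) = (2*x)*24 = 48*x)
K(s)*C(103, -65) = (48*49)*(-65) = 2352*(-65) = -152880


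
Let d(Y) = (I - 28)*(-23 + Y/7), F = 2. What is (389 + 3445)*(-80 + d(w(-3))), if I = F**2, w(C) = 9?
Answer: 11839392/7 ≈ 1.6913e+6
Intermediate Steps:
I = 4 (I = 2**2 = 4)
d(Y) = 552 - 24*Y/7 (d(Y) = (4 - 28)*(-23 + Y/7) = -24*(-23 + Y*(1/7)) = -24*(-23 + Y/7) = 552 - 24*Y/7)
(389 + 3445)*(-80 + d(w(-3))) = (389 + 3445)*(-80 + (552 - 24/7*9)) = 3834*(-80 + (552 - 216/7)) = 3834*(-80 + 3648/7) = 3834*(3088/7) = 11839392/7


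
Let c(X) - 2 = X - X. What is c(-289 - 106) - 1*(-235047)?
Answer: 235049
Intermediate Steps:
c(X) = 2 (c(X) = 2 + (X - X) = 2 + 0 = 2)
c(-289 - 106) - 1*(-235047) = 2 - 1*(-235047) = 2 + 235047 = 235049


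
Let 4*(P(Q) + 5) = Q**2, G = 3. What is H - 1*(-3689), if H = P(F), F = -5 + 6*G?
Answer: 14905/4 ≈ 3726.3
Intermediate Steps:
F = 13 (F = -5 + 6*3 = -5 + 18 = 13)
P(Q) = -5 + Q**2/4
H = 149/4 (H = -5 + (1/4)*13**2 = -5 + (1/4)*169 = -5 + 169/4 = 149/4 ≈ 37.250)
H - 1*(-3689) = 149/4 - 1*(-3689) = 149/4 + 3689 = 14905/4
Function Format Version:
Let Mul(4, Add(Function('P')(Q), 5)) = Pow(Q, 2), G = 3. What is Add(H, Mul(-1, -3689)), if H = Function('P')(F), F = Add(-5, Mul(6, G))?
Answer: Rational(14905, 4) ≈ 3726.3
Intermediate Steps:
F = 13 (F = Add(-5, Mul(6, 3)) = Add(-5, 18) = 13)
Function('P')(Q) = Add(-5, Mul(Rational(1, 4), Pow(Q, 2)))
H = Rational(149, 4) (H = Add(-5, Mul(Rational(1, 4), Pow(13, 2))) = Add(-5, Mul(Rational(1, 4), 169)) = Add(-5, Rational(169, 4)) = Rational(149, 4) ≈ 37.250)
Add(H, Mul(-1, -3689)) = Add(Rational(149, 4), Mul(-1, -3689)) = Add(Rational(149, 4), 3689) = Rational(14905, 4)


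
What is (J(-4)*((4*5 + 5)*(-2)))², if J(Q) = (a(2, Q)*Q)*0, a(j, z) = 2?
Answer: 0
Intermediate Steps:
J(Q) = 0 (J(Q) = (2*Q)*0 = 0)
(J(-4)*((4*5 + 5)*(-2)))² = (0*((4*5 + 5)*(-2)))² = (0*((20 + 5)*(-2)))² = (0*(25*(-2)))² = (0*(-50))² = 0² = 0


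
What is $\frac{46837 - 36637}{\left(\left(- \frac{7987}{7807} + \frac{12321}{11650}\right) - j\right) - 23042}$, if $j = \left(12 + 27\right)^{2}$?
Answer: $- \frac{309235270000}{744679927051} \approx -0.41526$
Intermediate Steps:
$j = 1521$ ($j = 39^{2} = 1521$)
$\frac{46837 - 36637}{\left(\left(- \frac{7987}{7807} + \frac{12321}{11650}\right) - j\right) - 23042} = \frac{46837 - 36637}{\left(\left(- \frac{7987}{7807} + \frac{12321}{11650}\right) - 1521\right) - 23042} = \frac{10200}{\left(\left(\left(-7987\right) \frac{1}{7807} + 12321 \cdot \frac{1}{11650}\right) - 1521\right) - 23042} = \frac{10200}{\left(\left(- \frac{7987}{7807} + \frac{12321}{11650}\right) - 1521\right) - 23042} = \frac{10200}{\left(\frac{3141497}{90951550} - 1521\right) - 23042} = \frac{10200}{- \frac{138334166053}{90951550} - 23042} = \frac{10200}{- \frac{2234039781153}{90951550}} = 10200 \left(- \frac{90951550}{2234039781153}\right) = - \frac{309235270000}{744679927051}$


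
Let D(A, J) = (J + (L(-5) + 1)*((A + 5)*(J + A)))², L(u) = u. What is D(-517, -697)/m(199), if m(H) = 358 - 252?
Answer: 6185014806961/106 ≈ 5.8349e+10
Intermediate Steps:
m(H) = 106
D(A, J) = (J - 4*(5 + A)*(A + J))² (D(A, J) = (J + (-5 + 1)*((A + 5)*(J + A)))² = (J - 4*(5 + A)*(A + J))²)
D(-517, -697)/m(199) = (4*(-517)² + 19*(-697) + 20*(-517) + 4*(-517)*(-697))²/106 = (4*267289 - 13243 - 10340 + 1441396)²*(1/106) = (1069156 - 13243 - 10340 + 1441396)²*(1/106) = 2486969²*(1/106) = 6185014806961*(1/106) = 6185014806961/106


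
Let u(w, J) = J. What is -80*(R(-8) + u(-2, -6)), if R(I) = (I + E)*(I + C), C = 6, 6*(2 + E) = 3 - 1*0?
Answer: -1040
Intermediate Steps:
E = -3/2 (E = -2 + (3 - 1*0)/6 = -2 + (3 + 0)/6 = -2 + (⅙)*3 = -2 + ½ = -3/2 ≈ -1.5000)
R(I) = (6 + I)*(-3/2 + I) (R(I) = (I - 3/2)*(I + 6) = (-3/2 + I)*(6 + I) = (6 + I)*(-3/2 + I))
-80*(R(-8) + u(-2, -6)) = -80*((-9 + (-8)² + (9/2)*(-8)) - 6) = -80*((-9 + 64 - 36) - 6) = -80*(19 - 6) = -80*13 = -1040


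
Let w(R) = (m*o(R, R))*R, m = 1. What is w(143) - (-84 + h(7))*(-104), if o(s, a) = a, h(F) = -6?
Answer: 11089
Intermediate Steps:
w(R) = R**2 (w(R) = (1*R)*R = R*R = R**2)
w(143) - (-84 + h(7))*(-104) = 143**2 - (-84 - 6)*(-104) = 20449 - (-90)*(-104) = 20449 - 1*9360 = 20449 - 9360 = 11089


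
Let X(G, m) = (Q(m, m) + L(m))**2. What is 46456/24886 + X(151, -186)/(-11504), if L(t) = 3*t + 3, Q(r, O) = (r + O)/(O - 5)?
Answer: -129094841558555/5222046186832 ≈ -24.721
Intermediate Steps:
Q(r, O) = (O + r)/(-5 + O)
L(t) = 3 + 3*t
X(G, m) = (3 + 3*m + 2*m/(-5 + m))**2 (X(G, m) = ((m + m)/(-5 + m) + (3 + 3*m))**2 = ((2*m)/(-5 + m) + (3 + 3*m))**2 = (2*m/(-5 + m) + (3 + 3*m))**2 = (3 + 3*m + 2*m/(-5 + m))**2)
46456/24886 + X(151, -186)/(-11504) = 46456/24886 + ((-15 - 10*(-186) + 3*(-186)**2)**2/(-5 - 186)**2)/(-11504) = 46456*(1/24886) + ((-15 + 1860 + 3*34596)**2/(-191)**2)*(-1/11504) = 23228/12443 + ((-15 + 1860 + 103788)**2/36481)*(-1/11504) = 23228/12443 + ((1/36481)*105633**2)*(-1/11504) = 23228/12443 + ((1/36481)*11158330689)*(-1/11504) = 23228/12443 + (11158330689/36481)*(-1/11504) = 23228/12443 - 11158330689/419677424 = -129094841558555/5222046186832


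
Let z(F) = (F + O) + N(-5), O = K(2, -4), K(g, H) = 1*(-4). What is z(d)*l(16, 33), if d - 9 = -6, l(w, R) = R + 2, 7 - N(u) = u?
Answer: 385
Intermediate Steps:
N(u) = 7 - u
K(g, H) = -4
l(w, R) = 2 + R
d = 3 (d = 9 - 6 = 3)
O = -4
z(F) = 8 + F (z(F) = (F - 4) + (7 - 1*(-5)) = (-4 + F) + (7 + 5) = (-4 + F) + 12 = 8 + F)
z(d)*l(16, 33) = (8 + 3)*(2 + 33) = 11*35 = 385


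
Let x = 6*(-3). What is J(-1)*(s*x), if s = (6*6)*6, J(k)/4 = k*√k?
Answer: 15552*I ≈ 15552.0*I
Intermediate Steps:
J(k) = 4*k^(3/2) (J(k) = 4*(k*√k) = 4*k^(3/2))
x = -18
s = 216 (s = 36*6 = 216)
J(-1)*(s*x) = (4*(-1)^(3/2))*(216*(-18)) = (4*(-I))*(-3888) = -4*I*(-3888) = 15552*I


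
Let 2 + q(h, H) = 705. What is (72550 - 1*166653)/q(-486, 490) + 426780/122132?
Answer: -147275806/1129721 ≈ -130.36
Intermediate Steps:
q(h, H) = 703 (q(h, H) = -2 + 705 = 703)
(72550 - 1*166653)/q(-486, 490) + 426780/122132 = (72550 - 1*166653)/703 + 426780/122132 = (72550 - 166653)*(1/703) + 426780*(1/122132) = -94103*1/703 + 106695/30533 = -94103/703 + 106695/30533 = -147275806/1129721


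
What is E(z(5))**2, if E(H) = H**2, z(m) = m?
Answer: 625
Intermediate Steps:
E(z(5))**2 = (5**2)**2 = 25**2 = 625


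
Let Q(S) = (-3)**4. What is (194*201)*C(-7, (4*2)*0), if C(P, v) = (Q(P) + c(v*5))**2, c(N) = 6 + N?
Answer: 295145586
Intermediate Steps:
Q(S) = 81
C(P, v) = (87 + 5*v)**2 (C(P, v) = (81 + (6 + v*5))**2 = (81 + (6 + 5*v))**2 = (87 + 5*v)**2)
(194*201)*C(-7, (4*2)*0) = (194*201)*(87 + 5*((4*2)*0))**2 = 38994*(87 + 5*(8*0))**2 = 38994*(87 + 5*0)**2 = 38994*(87 + 0)**2 = 38994*87**2 = 38994*7569 = 295145586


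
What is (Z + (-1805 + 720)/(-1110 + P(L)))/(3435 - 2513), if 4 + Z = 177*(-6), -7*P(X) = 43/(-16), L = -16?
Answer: -66178881/57291697 ≈ -1.1551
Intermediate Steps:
P(X) = 43/112 (P(X) = -43/(7*(-16)) = -43*(-1)/(7*16) = -⅐*(-43/16) = 43/112)
Z = -1066 (Z = -4 + 177*(-6) = -4 - 1062 = -1066)
(Z + (-1805 + 720)/(-1110 + P(L)))/(3435 - 2513) = (-1066 + (-1805 + 720)/(-1110 + 43/112))/(3435 - 2513) = (-1066 - 1085/(-124277/112))/922 = (-1066 - 1085*(-112/124277))*(1/922) = (-1066 + 121520/124277)*(1/922) = -132357762/124277*1/922 = -66178881/57291697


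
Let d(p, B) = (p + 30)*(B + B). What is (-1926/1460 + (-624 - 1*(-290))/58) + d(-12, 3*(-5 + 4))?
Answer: -2436197/21170 ≈ -115.08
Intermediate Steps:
d(p, B) = 2*B*(30 + p) (d(p, B) = (30 + p)*(2*B) = 2*B*(30 + p))
(-1926/1460 + (-624 - 1*(-290))/58) + d(-12, 3*(-5 + 4)) = (-1926/1460 + (-624 - 1*(-290))/58) + 2*(3*(-5 + 4))*(30 - 12) = (-1926*1/1460 + (-624 + 290)*(1/58)) + 2*(3*(-1))*18 = (-963/730 - 334*1/58) + 2*(-3)*18 = (-963/730 - 167/29) - 108 = -149837/21170 - 108 = -2436197/21170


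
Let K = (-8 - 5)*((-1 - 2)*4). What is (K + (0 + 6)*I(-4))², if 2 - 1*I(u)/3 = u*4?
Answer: 230400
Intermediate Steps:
I(u) = 6 - 12*u (I(u) = 6 - 3*u*4 = 6 - 12*u)
K = 156 (K = -(-39)*4 = -13*(-12) = 156)
(K + (0 + 6)*I(-4))² = (156 + (0 + 6)*(6 - 12*(-4)))² = (156 + 6*(6 + 48))² = (156 + 6*54)² = (156 + 324)² = 480² = 230400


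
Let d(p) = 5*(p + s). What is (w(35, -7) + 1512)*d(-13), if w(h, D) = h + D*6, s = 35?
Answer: 165550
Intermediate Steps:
d(p) = 175 + 5*p (d(p) = 5*(p + 35) = 5*(35 + p) = 175 + 5*p)
w(h, D) = h + 6*D
(w(35, -7) + 1512)*d(-13) = ((35 + 6*(-7)) + 1512)*(175 + 5*(-13)) = ((35 - 42) + 1512)*(175 - 65) = (-7 + 1512)*110 = 1505*110 = 165550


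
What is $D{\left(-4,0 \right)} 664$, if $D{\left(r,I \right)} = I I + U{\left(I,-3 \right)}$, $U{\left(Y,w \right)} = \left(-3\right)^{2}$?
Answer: $5976$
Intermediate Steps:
$U{\left(Y,w \right)} = 9$
$D{\left(r,I \right)} = 9 + I^{2}$ ($D{\left(r,I \right)} = I I + 9 = I^{2} + 9 = 9 + I^{2}$)
$D{\left(-4,0 \right)} 664 = \left(9 + 0^{2}\right) 664 = \left(9 + 0\right) 664 = 9 \cdot 664 = 5976$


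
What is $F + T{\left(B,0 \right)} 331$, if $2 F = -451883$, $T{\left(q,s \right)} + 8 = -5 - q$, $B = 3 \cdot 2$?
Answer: $- \frac{464461}{2} \approx -2.3223 \cdot 10^{5}$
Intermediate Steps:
$B = 6$
$T{\left(q,s \right)} = -13 - q$ ($T{\left(q,s \right)} = -8 - \left(5 + q\right) = -13 - q$)
$F = - \frac{451883}{2}$ ($F = \frac{1}{2} \left(-451883\right) = - \frac{451883}{2} \approx -2.2594 \cdot 10^{5}$)
$F + T{\left(B,0 \right)} 331 = - \frac{451883}{2} + \left(-13 - 6\right) 331 = - \frac{451883}{2} - 6289 = - \frac{464461}{2}$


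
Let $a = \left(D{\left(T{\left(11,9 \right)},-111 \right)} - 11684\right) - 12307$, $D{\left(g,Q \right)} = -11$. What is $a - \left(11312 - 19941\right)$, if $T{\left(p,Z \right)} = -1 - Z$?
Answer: $-15373$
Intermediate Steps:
$a = -24002$ ($a = \left(-11 - 11684\right) - 12307 = -11695 - 12307 = -24002$)
$a - \left(11312 - 19941\right) = -24002 - \left(11312 - 19941\right) = -24002 - -8629 = -24002 + 8629 = -15373$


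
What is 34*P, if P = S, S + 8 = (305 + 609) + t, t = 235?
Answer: 38794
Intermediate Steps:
S = 1141 (S = -8 + ((305 + 609) + 235) = -8 + (914 + 235) = -8 + 1149 = 1141)
P = 1141
34*P = 34*1141 = 38794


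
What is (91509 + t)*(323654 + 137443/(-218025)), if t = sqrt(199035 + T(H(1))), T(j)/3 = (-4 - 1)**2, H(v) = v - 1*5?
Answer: 2152429733741221/72675 + 70564525907*sqrt(199110)/218025 ≈ 2.9762e+10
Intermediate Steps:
H(v) = -5 + v (H(v) = v - 5 = -5 + v)
T(j) = 75 (T(j) = 3*(-4 - 1)**2 = 3*(-5)**2 = 3*25 = 75)
t = sqrt(199110) (t = sqrt(199035 + 75) = sqrt(199110) ≈ 446.22)
(91509 + t)*(323654 + 137443/(-218025)) = (91509 + sqrt(199110))*(323654 + 137443/(-218025)) = (91509 + sqrt(199110))*(323654 + 137443*(-1/218025)) = (91509 + sqrt(199110))*(323654 - 137443/218025) = (91509 + sqrt(199110))*(70564525907/218025) = 2152429733741221/72675 + 70564525907*sqrt(199110)/218025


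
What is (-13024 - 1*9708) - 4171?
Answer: -26903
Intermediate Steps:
(-13024 - 1*9708) - 4171 = (-13024 - 9708) - 4171 = -22732 - 4171 = -26903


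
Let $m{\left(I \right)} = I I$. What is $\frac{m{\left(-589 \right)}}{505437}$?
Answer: $\frac{346921}{505437} \approx 0.68638$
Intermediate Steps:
$m{\left(I \right)} = I^{2}$
$\frac{m{\left(-589 \right)}}{505437} = \frac{\left(-589\right)^{2}}{505437} = 346921 \cdot \frac{1}{505437} = \frac{346921}{505437}$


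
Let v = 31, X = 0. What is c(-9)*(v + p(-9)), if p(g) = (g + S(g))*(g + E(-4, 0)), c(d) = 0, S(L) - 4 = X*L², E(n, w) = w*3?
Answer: 0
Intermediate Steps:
E(n, w) = 3*w
S(L) = 4 (S(L) = 4 + 0*L² = 4 + 0 = 4)
p(g) = g*(4 + g) (p(g) = (g + 4)*(g + 3*0) = (4 + g)*(g + 0) = (4 + g)*g = g*(4 + g))
c(-9)*(v + p(-9)) = 0*(31 - 9*(4 - 9)) = 0*(31 - 9*(-5)) = 0*(31 + 45) = 0*76 = 0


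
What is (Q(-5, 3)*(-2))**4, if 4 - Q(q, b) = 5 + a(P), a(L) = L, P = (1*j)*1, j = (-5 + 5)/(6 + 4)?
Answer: 16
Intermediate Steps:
j = 0 (j = 0/10 = 0*(1/10) = 0)
P = 0 (P = (1*0)*1 = 0*1 = 0)
Q(q, b) = -1 (Q(q, b) = 4 - (5 + 0) = 4 - 1*5 = 4 - 5 = -1)
(Q(-5, 3)*(-2))**4 = (-1*(-2))**4 = 2**4 = 16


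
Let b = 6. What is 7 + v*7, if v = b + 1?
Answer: 56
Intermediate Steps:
v = 7 (v = 6 + 1 = 7)
7 + v*7 = 7 + 7*7 = 7 + 49 = 56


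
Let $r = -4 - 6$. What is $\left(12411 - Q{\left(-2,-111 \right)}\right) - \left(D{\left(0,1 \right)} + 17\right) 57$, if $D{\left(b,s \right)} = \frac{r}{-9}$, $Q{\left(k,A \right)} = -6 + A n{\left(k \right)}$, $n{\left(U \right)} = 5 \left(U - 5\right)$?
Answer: $\frac{22499}{3} \approx 7499.7$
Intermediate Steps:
$n{\left(U \right)} = -25 + 5 U$ ($n{\left(U \right)} = 5 \left(-5 + U\right) = -25 + 5 U$)
$r = -10$ ($r = -4 - 6 = -10$)
$Q{\left(k,A \right)} = -6 + A \left(-25 + 5 k\right)$
$D{\left(b,s \right)} = \frac{10}{9}$ ($D{\left(b,s \right)} = - \frac{10}{-9} = \left(-10\right) \left(- \frac{1}{9}\right) = \frac{10}{9}$)
$\left(12411 - Q{\left(-2,-111 \right)}\right) - \left(D{\left(0,1 \right)} + 17\right) 57 = \left(12411 - \left(-6 + 5 \left(-111\right) \left(-5 - 2\right)\right)\right) - \left(\frac{10}{9} + 17\right) 57 = \left(12411 - \left(-6 + 5 \left(-111\right) \left(-7\right)\right)\right) - \frac{163}{9} \cdot 57 = \left(12411 - \left(-6 + 3885\right)\right) - \frac{3097}{3} = \left(12411 - 3879\right) - \frac{3097}{3} = 8532 - \frac{3097}{3} = \frac{22499}{3}$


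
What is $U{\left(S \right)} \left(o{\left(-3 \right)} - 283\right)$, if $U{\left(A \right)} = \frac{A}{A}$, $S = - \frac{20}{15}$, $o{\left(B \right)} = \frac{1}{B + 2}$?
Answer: $-284$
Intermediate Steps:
$o{\left(B \right)} = \frac{1}{2 + B}$
$S = - \frac{4}{3}$ ($S = \left(-20\right) \frac{1}{15} = - \frac{4}{3} \approx -1.3333$)
$U{\left(A \right)} = 1$
$U{\left(S \right)} \left(o{\left(-3 \right)} - 283\right) = 1 \left(\frac{1}{2 - 3} - 283\right) = 1 \left(\frac{1}{-1} - 283\right) = 1 \left(-1 - 283\right) = 1 \left(-284\right) = -284$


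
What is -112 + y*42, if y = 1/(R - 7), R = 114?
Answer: -11942/107 ≈ -111.61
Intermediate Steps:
y = 1/107 (y = 1/(114 - 7) = 1/107 ≈ 0.0093458)
-112 + y*42 = -112 + (1/107)*42 = -112 + 42/107 = -11942/107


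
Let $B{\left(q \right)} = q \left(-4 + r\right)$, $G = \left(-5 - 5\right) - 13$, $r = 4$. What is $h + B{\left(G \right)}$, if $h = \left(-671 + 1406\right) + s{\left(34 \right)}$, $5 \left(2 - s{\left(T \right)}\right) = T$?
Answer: $\frac{3651}{5} \approx 730.2$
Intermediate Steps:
$s{\left(T \right)} = 2 - \frac{T}{5}$
$G = -23$ ($G = -10 - 13 = -23$)
$B{\left(q \right)} = 0$ ($B{\left(q \right)} = q \left(-4 + 4\right) = q 0 = 0$)
$h = \frac{3651}{5}$ ($h = \left(-671 + 1406\right) + \left(2 - \frac{34}{5}\right) = 735 + \left(2 - \frac{34}{5}\right) = 735 - \frac{24}{5} = \frac{3651}{5} \approx 730.2$)
$h + B{\left(G \right)} = \frac{3651}{5} + 0 = \frac{3651}{5}$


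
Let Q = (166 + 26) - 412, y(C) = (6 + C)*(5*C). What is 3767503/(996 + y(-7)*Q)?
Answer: -3767503/6704 ≈ -561.98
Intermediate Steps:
y(C) = 5*C*(6 + C)
Q = -220 (Q = 192 - 412 = -220)
3767503/(996 + y(-7)*Q) = 3767503/(996 + (5*(-7)*(6 - 7))*(-220)) = 3767503/(996 + (5*(-7)*(-1))*(-220)) = 3767503/(996 + 35*(-220)) = 3767503/(996 - 7700) = 3767503/(-6704) = 3767503*(-1/6704) = -3767503/6704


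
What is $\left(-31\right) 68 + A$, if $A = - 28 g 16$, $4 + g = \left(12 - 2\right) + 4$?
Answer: $-6588$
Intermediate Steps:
$g = 10$ ($g = -4 + \left(\left(12 - 2\right) + 4\right) = -4 + \left(10 + 4\right) = -4 + 14 = 10$)
$A = -4480$ ($A = \left(-28\right) 10 \cdot 16 = \left(-280\right) 16 = -4480$)
$\left(-31\right) 68 + A = \left(-31\right) 68 - 4480 = -2108 - 4480 = -6588$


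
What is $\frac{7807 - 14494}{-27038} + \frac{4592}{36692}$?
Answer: $\frac{92379475}{248019574} \approx 0.37247$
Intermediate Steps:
$\frac{7807 - 14494}{-27038} + \frac{4592}{36692} = \left(-6687\right) \left(- \frac{1}{27038}\right) + 4592 \cdot \frac{1}{36692} = \frac{6687}{27038} + \frac{1148}{9173} = \frac{92379475}{248019574}$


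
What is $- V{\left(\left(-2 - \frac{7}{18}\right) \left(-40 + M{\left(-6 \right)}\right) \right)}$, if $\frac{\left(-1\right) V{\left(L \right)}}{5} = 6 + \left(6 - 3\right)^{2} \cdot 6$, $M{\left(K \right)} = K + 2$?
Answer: $300$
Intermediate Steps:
$M{\left(K \right)} = 2 + K$
$V{\left(L \right)} = -300$ ($V{\left(L \right)} = - 5 \left(6 + \left(6 - 3\right)^{2} \cdot 6\right) = - 5 \left(6 + 3^{2} \cdot 6\right) = - 5 \left(6 + 9 \cdot 6\right) = - 5 \left(6 + 54\right) = \left(-5\right) 60 = -300$)
$- V{\left(\left(-2 - \frac{7}{18}\right) \left(-40 + M{\left(-6 \right)}\right) \right)} = \left(-1\right) \left(-300\right) = 300$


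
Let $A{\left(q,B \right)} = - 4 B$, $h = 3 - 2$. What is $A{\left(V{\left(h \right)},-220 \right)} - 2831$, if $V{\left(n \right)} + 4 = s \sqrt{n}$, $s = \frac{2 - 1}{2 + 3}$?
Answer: $-1951$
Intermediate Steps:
$h = 1$ ($h = 3 - 2 = 1$)
$s = \frac{1}{5}$ ($s = 1 \cdot \frac{1}{5} = \frac{1}{5} \approx 0.2$)
$V{\left(n \right)} = -4 + \frac{\sqrt{n}}{5}$
$A{\left(V{\left(h \right)},-220 \right)} - 2831 = \left(-4\right) \left(-220\right) - 2831 = 880 - 2831 = -1951$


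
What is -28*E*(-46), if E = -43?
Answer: -55384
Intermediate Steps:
-28*E*(-46) = -28*(-43)*(-46) = 1204*(-46) = -55384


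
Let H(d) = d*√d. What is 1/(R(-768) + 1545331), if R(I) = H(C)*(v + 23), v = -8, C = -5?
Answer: 1545331/2388047927686 + 75*I*√5/2388047927686 ≈ 6.4711e-7 + 7.0227e-11*I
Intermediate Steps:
H(d) = d^(3/2)
R(I) = -75*I*√5 (R(I) = (-5)^(3/2)*(-8 + 23) = -5*I*√5*15 = -75*I*√5)
1/(R(-768) + 1545331) = 1/(-75*I*√5 + 1545331) = 1/(1545331 - 75*I*√5)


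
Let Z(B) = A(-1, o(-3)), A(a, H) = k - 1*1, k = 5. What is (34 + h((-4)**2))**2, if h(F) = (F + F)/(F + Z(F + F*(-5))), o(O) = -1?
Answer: 31684/25 ≈ 1267.4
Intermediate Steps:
A(a, H) = 4 (A(a, H) = 5 - 1*1 = 5 - 1 = 4)
Z(B) = 4
h(F) = 2*F/(4 + F) (h(F) = (F + F)/(F + 4) = (2*F)/(4 + F) = 2*F/(4 + F))
(34 + h((-4)**2))**2 = (34 + 2*(-4)**2/(4 + (-4)**2))**2 = (34 + 2*16/(4 + 16))**2 = (34 + 2*16/20)**2 = (34 + 2*16*(1/20))**2 = (34 + 8/5)**2 = (178/5)**2 = 31684/25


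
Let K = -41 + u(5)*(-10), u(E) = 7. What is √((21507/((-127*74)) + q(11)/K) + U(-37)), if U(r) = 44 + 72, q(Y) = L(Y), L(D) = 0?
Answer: √10043276078/9398 ≈ 10.664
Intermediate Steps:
q(Y) = 0
K = -111 (K = -41 + 7*(-10) = -41 - 70 = -111)
U(r) = 116
√((21507/((-127*74)) + q(11)/K) + U(-37)) = √((21507/((-127*74)) + 0/(-111)) + 116) = √((21507/(-9398) + 0*(-1/111)) + 116) = √((21507*(-1/9398) + 0) + 116) = √((-21507/9398 + 0) + 116) = √(-21507/9398 + 116) = √(1068661/9398) = √10043276078/9398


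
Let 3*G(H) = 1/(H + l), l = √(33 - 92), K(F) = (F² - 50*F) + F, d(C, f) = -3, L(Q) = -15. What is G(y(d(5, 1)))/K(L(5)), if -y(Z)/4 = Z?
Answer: 1/48720 - I*√59/584640 ≈ 2.0525e-5 - 1.3138e-5*I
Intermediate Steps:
y(Z) = -4*Z
K(F) = F² - 49*F
l = I*√59 (l = √(-59) = I*√59 ≈ 7.6811*I)
G(H) = 1/(3*(H + I*√59))
G(y(d(5, 1)))/K(L(5)) = (1/(3*(-4*(-3) + I*√59)))/((-15*(-49 - 15))) = (1/(3*(12 + I*√59)))/((-15*(-64))) = (1/(3*(12 + I*√59)))/960 = (1/(3*(12 + I*√59)))*(1/960) = 1/(2880*(12 + I*√59))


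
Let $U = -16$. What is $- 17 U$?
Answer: $272$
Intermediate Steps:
$- 17 U = \left(-17\right) \left(-16\right) = 272$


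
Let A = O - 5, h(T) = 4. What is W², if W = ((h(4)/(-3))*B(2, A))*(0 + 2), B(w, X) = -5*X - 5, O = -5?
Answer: 14400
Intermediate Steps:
A = -10 (A = -5 - 5 = -10)
B(w, X) = -5 - 5*X
W = -120 (W = ((4/(-3))*(-5 - 5*(-10)))*(0 + 2) = ((4*(-⅓))*(-5 + 50))*2 = -4/3*45*2 = -60*2 = -120)
W² = (-120)² = 14400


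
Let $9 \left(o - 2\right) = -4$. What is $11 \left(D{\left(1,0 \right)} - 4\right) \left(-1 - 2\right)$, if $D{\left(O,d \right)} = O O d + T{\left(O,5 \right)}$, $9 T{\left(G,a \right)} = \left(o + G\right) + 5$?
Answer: $\frac{2816}{27} \approx 104.3$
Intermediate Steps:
$o = \frac{14}{9}$ ($o = 2 + \frac{1}{9} \left(-4\right) = 2 - \frac{4}{9} = \frac{14}{9} \approx 1.5556$)
$T{\left(G,a \right)} = \frac{59}{81} + \frac{G}{9}$ ($T{\left(G,a \right)} = \frac{\left(\frac{14}{9} + G\right) + 5}{9} = \frac{\frac{59}{9} + G}{9} = \frac{59}{81} + \frac{G}{9}$)
$D{\left(O,d \right)} = \frac{59}{81} + \frac{O}{9} + d O^{2}$ ($D{\left(O,d \right)} = O O d + \left(\frac{59}{81} + \frac{O}{9}\right) = O^{2} d + \left(\frac{59}{81} + \frac{O}{9}\right) = d O^{2} + \left(\frac{59}{81} + \frac{O}{9}\right) = \frac{59}{81} + \frac{O}{9} + d O^{2}$)
$11 \left(D{\left(1,0 \right)} - 4\right) \left(-1 - 2\right) = 11 \left(\left(\frac{59}{81} + \frac{1}{9} \cdot 1 + 0 \cdot 1^{2}\right) - 4\right) \left(-1 - 2\right) = 11 \left(\left(\frac{59}{81} + \frac{1}{9} + 0 \cdot 1\right) - 4\right) \left(-3\right) = 11 \left(\left(\frac{59}{81} + \frac{1}{9} + 0\right) - 4\right) \left(-3\right) = 11 \left(\frac{68}{81} - 4\right) \left(-3\right) = 11 \left(\left(- \frac{256}{81}\right) \left(-3\right)\right) = 11 \cdot \frac{256}{27} = \frac{2816}{27}$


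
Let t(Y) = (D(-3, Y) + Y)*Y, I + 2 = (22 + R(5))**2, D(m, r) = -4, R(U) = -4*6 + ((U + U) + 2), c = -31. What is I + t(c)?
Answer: 1183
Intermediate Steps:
R(U) = -22 + 2*U (R(U) = -24 + (2*U + 2) = -24 + (2 + 2*U) = -22 + 2*U)
I = 98 (I = -2 + (22 + (-22 + 2*5))**2 = -2 + (22 + (-22 + 10))**2 = -2 + (22 - 12)**2 = -2 + 10**2 = -2 + 100 = 98)
t(Y) = Y*(-4 + Y) (t(Y) = (-4 + Y)*Y = Y*(-4 + Y))
I + t(c) = 98 - 31*(-4 - 31) = 98 - 31*(-35) = 98 + 1085 = 1183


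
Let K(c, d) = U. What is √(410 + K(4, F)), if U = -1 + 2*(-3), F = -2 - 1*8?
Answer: √403 ≈ 20.075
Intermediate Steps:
F = -10 (F = -2 - 8 = -10)
U = -7 (U = -1 - 6 = -7)
K(c, d) = -7
√(410 + K(4, F)) = √(410 - 7) = √403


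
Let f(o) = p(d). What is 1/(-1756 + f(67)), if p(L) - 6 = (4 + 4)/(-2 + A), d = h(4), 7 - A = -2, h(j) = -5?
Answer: -7/12242 ≈ -0.00057180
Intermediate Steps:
A = 9 (A = 7 - 1*(-2) = 7 + 2 = 9)
d = -5
p(L) = 50/7 (p(L) = 6 + (4 + 4)/(-2 + 9) = 6 + 8/7 = 50/7)
f(o) = 50/7
1/(-1756 + f(67)) = 1/(-1756 + 50/7) = 1/(-12242/7) = -7/12242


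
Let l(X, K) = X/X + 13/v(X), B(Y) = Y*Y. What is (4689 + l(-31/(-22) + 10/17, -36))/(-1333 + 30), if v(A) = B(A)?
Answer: -2618880598/727085727 ≈ -3.6019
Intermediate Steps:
B(Y) = Y**2
v(A) = A**2
l(X, K) = 1 + 13/X**2 (l(X, K) = X/X + 13/(X**2) = 1 + 13/X**2)
(4689 + l(-31/(-22) + 10/17, -36))/(-1333 + 30) = (4689 + (1 + 13/(-31/(-22) + 10/17)**2))/(-1333 + 30) = (4689 + (1 + 13/(-31*(-1/22) + 10*(1/17))**2))/(-1303) = (4689 + (1 + 13/(31/22 + 10/17)**2))*(-1/1303) = (4689 + (1 + 13/(747/374)**2))*(-1/1303) = (4689 + (1 + 13*(139876/558009)))*(-1/1303) = (4689 + (1 + 1818388/558009))*(-1/1303) = (4689 + 2376397/558009)*(-1/1303) = (2618880598/558009)*(-1/1303) = -2618880598/727085727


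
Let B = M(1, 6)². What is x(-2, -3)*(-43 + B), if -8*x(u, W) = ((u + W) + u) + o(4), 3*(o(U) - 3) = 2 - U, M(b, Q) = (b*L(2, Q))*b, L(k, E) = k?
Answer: -91/4 ≈ -22.750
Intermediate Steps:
M(b, Q) = 2*b² (M(b, Q) = (b*2)*b = (2*b)*b = 2*b²)
o(U) = 11/3 - U/3 (o(U) = 3 + (2 - U)/3 = 3 + (⅔ - U/3) = 11/3 - U/3)
x(u, W) = -7/24 - u/4 - W/8 (x(u, W) = -(((u + W) + u) + (11/3 - ⅓*4))/8 = -(((W + u) + u) + (11/3 - 4/3))/8 = -((W + 2*u) + 7/3)/8 = -(7/3 + W + 2*u)/8 = -7/24 - u/4 - W/8)
B = 4 (B = (2*1²)² = (2*1)² = 2² = 4)
x(-2, -3)*(-43 + B) = (-7/24 - ¼*(-2) - ⅛*(-3))*(-43 + 4) = (-7/24 + ½ + 3/8)*(-39) = (7/12)*(-39) = -91/4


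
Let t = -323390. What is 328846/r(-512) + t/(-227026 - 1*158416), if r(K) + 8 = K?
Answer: -31645724283/50107460 ≈ -631.56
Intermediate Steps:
r(K) = -8 + K
328846/r(-512) + t/(-227026 - 1*158416) = 328846/(-8 - 512) - 323390/(-227026 - 1*158416) = 328846/(-520) - 323390/(-227026 - 158416) = 328846*(-1/520) - 323390/(-385442) = -164423/260 - 323390*(-1/385442) = -164423/260 + 161695/192721 = -31645724283/50107460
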